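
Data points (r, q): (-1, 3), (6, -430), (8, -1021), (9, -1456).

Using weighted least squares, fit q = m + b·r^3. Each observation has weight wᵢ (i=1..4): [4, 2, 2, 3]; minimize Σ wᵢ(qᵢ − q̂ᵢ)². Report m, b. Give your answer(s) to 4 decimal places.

m = 1.2637, b = -1.9983

Sums needed: Σwᵢ·1 = 11, Σwᵢ·r^3 = 3639, Σwᵢ·r^3·r^3 = 2211927.
And Σwᵢ·q = -7258, Σwᵢ·r^3·q = -4415548.
Normal equations: [[11, 3639]; [3639, 2211927]]·[m, b]ᵀ = [-7258, -4415548]ᵀ.
Δ = 11·2211927 − 3639² = 11088876.
m = ((-7258)·2211927 − 3639·(-4415548))/11088876 = 2335501/1848146; b = (11·(-4415548) − 3639·(-7258))/11088876 = -11079583/5544438.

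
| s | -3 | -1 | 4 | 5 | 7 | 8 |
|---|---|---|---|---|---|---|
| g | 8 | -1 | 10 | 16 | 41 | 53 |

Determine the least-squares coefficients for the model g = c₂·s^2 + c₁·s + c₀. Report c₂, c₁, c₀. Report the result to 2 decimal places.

Forming XᵀX = [[7460, 1016, 164]; [1016, 164, 20]; [164, 20, 6]] and Xᵀg = [6032, 808, 127]ᵀ gives XᵀX·[c₂, c₁, c₀]ᵀ = Xᵀg.
Inverting the 3×3 Gram matrix, [c₂, c₁, c₀]ᵀ = [25763/26070, -1927/2370, -27239/8690]ᵀ.

c₂ = 0.99, c₁ = -0.81, c₀ = -3.13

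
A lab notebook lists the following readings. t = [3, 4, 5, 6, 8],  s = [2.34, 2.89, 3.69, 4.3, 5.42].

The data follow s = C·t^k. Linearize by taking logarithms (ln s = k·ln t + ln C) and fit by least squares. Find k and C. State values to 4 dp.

Taking logs, ln s = k·ln t + ln C, so regress ln s on ln t.
Σln t = 7.9655, Σ(ln t)² = 13.2535, Σln s = 6.3657, Σln t·ln s = 10.6345.
Equations: 13.2535·k + 7.9655·ln C = 10.6345;  7.9655·k + 5·ln C = 6.3657.
Slope k = (n·Σln t·ln s − Σln t·Σln s)/(n·Σ(ln t)² − (Σln t)²) = (5·10.6345 − 7.9655·6.3657)/2.8177 = 0.87507; ln C = (Σln s − k·Σln t)/n = -0.12093, so C = exp(-0.12093) = 0.88610.

k = 0.8751, C = 0.8861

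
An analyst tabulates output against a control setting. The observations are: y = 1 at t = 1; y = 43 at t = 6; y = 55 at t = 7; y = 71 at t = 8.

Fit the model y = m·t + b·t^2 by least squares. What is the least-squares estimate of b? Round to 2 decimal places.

b = 0.95

Normal-equation sums: Σt·t = 150, Σt·t^2 = 1072, Σt^2·t^2 = 7794.
Moment sums: Σt·y = 1212, Σt^2·y = 8788.
det = 150·7794 − 1072² = 19916.
m = (1212·7794 − 1072·8788)/19916 = 6398/4979; b = (150·8788 − 1072·1212)/19916 = 4734/4979.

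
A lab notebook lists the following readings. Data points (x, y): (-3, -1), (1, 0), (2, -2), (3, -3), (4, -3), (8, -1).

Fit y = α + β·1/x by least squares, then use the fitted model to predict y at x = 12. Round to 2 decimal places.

ŷ = -1.81

The normal equations are: 6·α + (15/8)·β = -10;  (15/8)·α + (893/576)·β = -61/24.
(Σ1 = 6, Σ1/x = 15/8, Σ1/x·1/x = 893/576, Σy = -10, Σ1/x·y = -61/24.)
Eliminating β: (893/576)·(row 1) − (15/8)·(row 2) gives (1111/192)·α = (893/576)·(-10) − (15/8)·(-61/24) = -6185/576, so α = -6185/3333.
Then β = ((-61/24) − (15/8)·(-6185/3333))/(893/576) = 672/1111.
At x = 12: ŷ = (-6185/3333)·(1) + (672/1111)·(1/12) = -547/303.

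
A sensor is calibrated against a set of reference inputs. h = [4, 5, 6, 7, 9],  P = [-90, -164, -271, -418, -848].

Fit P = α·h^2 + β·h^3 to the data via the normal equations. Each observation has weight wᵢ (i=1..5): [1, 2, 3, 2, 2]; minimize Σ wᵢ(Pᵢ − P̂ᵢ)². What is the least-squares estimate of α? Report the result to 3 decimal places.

α = -1.682

Normal-equation sums: Σwᵢ·h^2·h^2 = 23318, Σwᵢ·h^2·h^3 = 182314, Σwᵢ·h^3·h^3 = 1473494.
For XᵀWP: Σwᵢ·h^2·P = -217248, Σwᵢ·h^3·P = -1745500.
So XᵀWX·[α, β]ᵀ = XᵀWP: [[23318, 182314]; [182314, 1473494]]·[α, β]ᵀ = [-217248, -1745500]ᵀ.
det = 23318·1473494 − 182314² = 1120538496.
α = ((-217248)·1473494 − 182314·(-1745500))/1120538496 = -21415199/12733392; β = (23318·(-1745500) − 182314·(-217248))/1120538496 = -136777141/140067312.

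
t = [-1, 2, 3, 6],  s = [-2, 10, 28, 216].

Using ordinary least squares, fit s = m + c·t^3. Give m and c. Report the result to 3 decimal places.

Entries of AᵀA: Σ1 = 4, Σt^3 = 250, Σt^3·t^3 = 47450.
For Aᵀs: Σs = 252, Σt^3·s = 47494.
Eliminating c: 47450·(row 1) − 250·(row 2) gives 127300·m = 47450·252 − 250·47494 = 83900, so m = 839/1273.
Then c = (47494 − 250·(839/1273))/47450 = 31744/31825.

m = 0.659, c = 0.997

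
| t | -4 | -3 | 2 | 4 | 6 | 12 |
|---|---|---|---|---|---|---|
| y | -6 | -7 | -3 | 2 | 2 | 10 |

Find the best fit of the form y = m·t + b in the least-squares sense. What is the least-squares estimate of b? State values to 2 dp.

Setting ∂/∂m … = 0 gives: 225·m + 17·b = 179;  17·m + 6·b = -2.
det = 225·6 − 17² = 1061.
m = (179·6 − 17·(-2))/1061 = 1108/1061; b = (225·(-2) − 17·179)/1061 = -3493/1061.

b = -3.29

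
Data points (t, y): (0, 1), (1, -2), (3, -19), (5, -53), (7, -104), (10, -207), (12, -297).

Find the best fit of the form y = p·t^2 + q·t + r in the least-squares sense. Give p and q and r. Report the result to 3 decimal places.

Sums needed: Σt^2·t^2 = 33844, Σt^2·t = 3224, Σt^2 = 328, Σt·t = 328, Σt = 38, Σ1 = 7.
Moment sums: Σt^2·y = -70062, Σt·y = -6686, Σy = -681.
AᵀA·[p, q, r]ᵀ = Aᵀy becomes [[33844, 3224, 328]; [3224, 328, 38]; [328, 38, 7]]·[p, q, r]ᵀ = [-70062, -6686, -681]ᵀ.
Row-reducing yields p = -13711/6882, q = -3206/3441, r = 1291/1147.

p = -1.992, q = -0.932, r = 1.126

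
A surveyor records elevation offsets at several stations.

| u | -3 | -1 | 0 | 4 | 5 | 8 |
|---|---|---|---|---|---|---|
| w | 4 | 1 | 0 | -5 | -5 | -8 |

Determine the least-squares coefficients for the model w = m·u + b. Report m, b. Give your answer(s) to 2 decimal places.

Compute the Gram sums: Σu·u = 115, Σu = 13, Σ1 = 6.
Right-hand side: Σu·w = -122, Σw = -13.
XᵀX·[m, b]ᵀ = Xᵀw becomes [[115, 13]; [13, 6]]·[m, b]ᵀ = [-122, -13]ᵀ.
Eliminating b: 6·(row 1) − 13·(row 2) gives 521·m = 6·(-122) − 13·(-13) = -563, so m = -563/521.
Then b = ((-13) − 13·(-563/521))/6 = 91/521.

m = -1.08, b = 0.17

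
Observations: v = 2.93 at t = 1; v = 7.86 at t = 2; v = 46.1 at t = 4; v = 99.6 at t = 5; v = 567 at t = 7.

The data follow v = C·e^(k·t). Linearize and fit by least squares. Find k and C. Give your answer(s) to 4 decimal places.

Taking logs, ln v = k·t + ln C, so regress ln v on t.
AᵀA = [[95.0000, 19.0000]; [19.0000, 5]], rhs = [87.9102, 17.9091]ᵀ  (here Σt = 19.0000, Σ(t)² = 95.0000, Σln v = 17.9091, Σt·ln v = 87.9102).
Solving (det = 114.0000): k = 0.87085, ln C = 0.27258, so C = exp(0.27258) = 1.31334.

k = 0.8709, C = 1.3133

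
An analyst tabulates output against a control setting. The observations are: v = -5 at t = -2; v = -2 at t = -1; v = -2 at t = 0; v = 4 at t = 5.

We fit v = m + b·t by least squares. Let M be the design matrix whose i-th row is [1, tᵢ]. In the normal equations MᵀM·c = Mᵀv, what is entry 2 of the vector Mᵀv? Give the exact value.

Entry 2 ↔ basis t, so (Mᵀv)_{2} = Σᵢ (t)·vᵢ = (-2)·(-5) + (-1)·(-2) + (0)·(-2) + (5)·(4) = 32.

32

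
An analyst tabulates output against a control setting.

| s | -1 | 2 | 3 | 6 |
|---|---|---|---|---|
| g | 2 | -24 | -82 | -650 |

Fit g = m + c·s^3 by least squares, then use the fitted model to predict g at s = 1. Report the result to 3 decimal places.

From the data, Σ1 = 4, Σs^3 = 250, Σs^3·s^3 = 47450.
Right-hand side: Σg = -754, Σs^3·g = -142808.
Eliminating c: 47450·(row 1) − 250·(row 2) gives 127300·m = 47450·(-754) − 250·(-142808) = -75300, so m = -753/1273.
Then c = ((-142808) − 250·(-753/1273))/47450 = -95683/31825.
At s = 1: ĝ = (-753/1273)·(1) + (-95683/31825)·(1) = -114508/31825.

ĝ = -3.598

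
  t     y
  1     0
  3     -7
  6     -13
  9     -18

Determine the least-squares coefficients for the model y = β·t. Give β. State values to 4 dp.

Compute the Gram sums: Σt·t = 127.
For Xᵀy: Σt·y = -261.
XᵀX·[β]ᵀ = Xᵀy becomes [[127]]·[β]ᵀ = [-261]ᵀ.
Hence β = -261 / 127 ≈ -2.05512.

β = -2.0551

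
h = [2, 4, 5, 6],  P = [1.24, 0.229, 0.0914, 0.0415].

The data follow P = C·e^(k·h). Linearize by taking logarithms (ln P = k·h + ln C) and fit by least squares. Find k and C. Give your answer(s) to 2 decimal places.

k = -0.85, C = 6.85

With ln Pᵢ as the transformed response and hᵢ as the regressor:
Σh = 17.0000, Σ(h)² = 81.0000, Σln P = -6.8335, Σh·ln P = -36.5208.
Normal system: [[81.0000, 17.0000]; [17.0000, 4]]·[k, ln C]ᵀ = [-36.5208, -6.8335]ᵀ.
Slope k = (n·Σh·ln P − Σh·Σln P)/(n·Σ(h)² − (Σh)²) = (4·-36.5208 − 17.0000·-6.8335)/35.0000 = -0.85468; ln C = (Σln P − k·Σh)/n = 1.92403, so C = exp(1.92403) = 6.84852.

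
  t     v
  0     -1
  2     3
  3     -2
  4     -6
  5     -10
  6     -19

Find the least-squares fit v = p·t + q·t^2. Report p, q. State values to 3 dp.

p = 2.561, q = -0.951

Compute the Gram sums: Σt·t = 90, Σt·t^2 = 440, Σt^2·t^2 = 2274.
Right-hand side: Σt·v = -188, Σt^2·v = -1036.
det = 90·2274 − 440² = 11060.
p = ((-188)·2274 − 440·(-1036))/11060 = 7082/2765; q = (90·(-1036) − 440·(-188))/11060 = -526/553.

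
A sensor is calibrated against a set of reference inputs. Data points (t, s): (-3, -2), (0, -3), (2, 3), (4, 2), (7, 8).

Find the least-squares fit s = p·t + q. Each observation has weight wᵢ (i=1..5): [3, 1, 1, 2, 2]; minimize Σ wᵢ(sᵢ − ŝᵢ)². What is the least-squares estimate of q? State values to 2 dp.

Setting ∂/∂p … = 0 gives: 161·p + 15·q = 152;  15·p + 9·q = 14.
(Σwᵢ·t·t = 161, Σwᵢ·t = 15, Σwᵢ·1 = 9, Σwᵢ·t·s = 152, Σwᵢ·s = 14.)
Eliminating q: 9·(row 1) − 15·(row 2) gives 1224·p = 9·152 − 15·14 = 1158, so p = 193/204.
Then q = (14 − 15·(193/204))/9 = -13/612.

q = -0.02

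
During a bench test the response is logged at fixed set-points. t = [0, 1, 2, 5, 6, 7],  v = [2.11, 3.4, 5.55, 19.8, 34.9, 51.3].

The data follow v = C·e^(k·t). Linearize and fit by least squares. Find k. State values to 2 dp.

k = 0.46

Linearized form: ln v = k·t + ln C. From the 6 transformed points,
Over the data: Σt = 21.0000, Σ(t)² = 115.0000, Σln v = 14.1601, Σt·ln v = 68.4585.
Normal system: [[115.0000, 21.0000]; [21.0000, 6]]·[k, ln C]ᵀ = [68.4585, 14.1601]ᵀ.
Δ = 115.0000·6 − (21.0000)² = 249.0000; k = (68.4585·6 − 21.0000·14.1601)/249.0000 = 0.45538, ln C = (115.0000·14.1601 − 21.0000·68.4585)/249.0000 = 0.76620.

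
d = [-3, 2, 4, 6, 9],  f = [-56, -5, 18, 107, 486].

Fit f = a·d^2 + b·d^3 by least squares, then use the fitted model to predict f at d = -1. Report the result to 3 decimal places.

Setting ∂/∂a … = 0 gives: 8210·a + 67638·b = 42982;  67638·a + 582986·b = 380030.
Determinant 8210·582986 − 67638² = 211416016.
a = (42982·582986 − 67638·380030)/211416016 = -80820611/26427002; b = (8210·380030 − 67638·42982)/211416016 = 26603723/26427002.
At d = -1: f̂ = (-80820611/26427002)·(1) + (26603723/26427002)·(-1) = -53712167/13213501.

f̂ = -4.065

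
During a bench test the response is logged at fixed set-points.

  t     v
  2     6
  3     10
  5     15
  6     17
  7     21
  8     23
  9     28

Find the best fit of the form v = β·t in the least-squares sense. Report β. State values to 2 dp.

The normal equations are: 268·β = 802.
β = 802/268 = 2.99254.

β = 2.99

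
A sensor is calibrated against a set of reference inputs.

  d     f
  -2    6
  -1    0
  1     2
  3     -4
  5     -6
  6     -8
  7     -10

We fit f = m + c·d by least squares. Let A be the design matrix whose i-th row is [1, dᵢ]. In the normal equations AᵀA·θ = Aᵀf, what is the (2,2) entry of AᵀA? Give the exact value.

Row 2 ↔ basis d, column 2 ↔ basis d, so (AᵀA)_{2,2} = Σᵢ (d)·(d) = (-2)·(-2) + (-1)·(-1) + (1)·(1) + (3)·(3) + (5)·(5) + (6)·(6) + (7)·(7) = 125.

125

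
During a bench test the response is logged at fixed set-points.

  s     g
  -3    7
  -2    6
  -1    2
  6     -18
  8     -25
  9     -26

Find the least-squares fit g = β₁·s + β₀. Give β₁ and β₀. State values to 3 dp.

β₁ = -2.888, β₀ = -0.818

The normal equations are: 195·β₁ + 17·β₀ = -577;  17·β₁ + 6·β₀ = -54.
(Σs·s = 195, Σs = 17, Σ1 = 6, Σs·g = -577, Σg = -54.)
Eliminating β₀: 6·(row 1) − 17·(row 2) gives 881·β₁ = 6·(-577) − 17·(-54) = -2544, so β₁ = -2544/881.
Then β₀ = ((-54) − 17·(-2544/881))/6 = -721/881.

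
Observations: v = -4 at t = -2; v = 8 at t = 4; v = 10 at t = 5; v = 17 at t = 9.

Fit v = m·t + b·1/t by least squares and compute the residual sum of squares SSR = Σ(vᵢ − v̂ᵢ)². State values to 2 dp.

The normal system AᵀA·[m, b]ᵀ = Aᵀv is [[126, 4]; [4, 11821/32400]]·[m, b]ᵀ = [243, 71/9]ᵀ.
Eliminating b: (11821/32400)·(row 1) − 4·(row 2) gives (53947/1800)·m = (11821/32400)·243 − 4·(71/9) = 205567/3600, so m = 205567/107894.
Then b = ((71/9) − 4·(205567/107894))/(11821/32400) = 39600/53947.
Residuals: 9579/53947, 10542/53947, 35265/107894, -24705/107894; SSR = 24705/107894.

SSR = 0.23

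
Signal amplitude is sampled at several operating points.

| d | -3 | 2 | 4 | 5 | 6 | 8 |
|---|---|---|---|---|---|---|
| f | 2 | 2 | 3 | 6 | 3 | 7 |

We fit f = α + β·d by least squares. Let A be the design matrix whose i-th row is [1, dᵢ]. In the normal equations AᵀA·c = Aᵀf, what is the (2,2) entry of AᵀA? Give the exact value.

Row 2 ↔ basis d, column 2 ↔ basis d, so (AᵀA)_{2,2} = Σᵢ (d)·(d) = (-3)·(-3) + (2)·(2) + (4)·(4) + (5)·(5) + (6)·(6) + (8)·(8) = 154.

154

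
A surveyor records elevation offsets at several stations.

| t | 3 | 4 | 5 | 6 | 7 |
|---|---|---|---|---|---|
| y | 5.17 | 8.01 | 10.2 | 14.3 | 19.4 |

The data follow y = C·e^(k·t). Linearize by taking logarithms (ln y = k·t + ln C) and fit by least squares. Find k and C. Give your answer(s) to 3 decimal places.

k = 0.322, C = 2.059

Taking logs, ln y = k·t + ln C, so regress ln y on t.
Σt = 25.0000, Σ(t)² = 135.0000, Σln y = 11.6715, Σt·ln y = 61.5818.
Equations: 135.0000·k + 25.0000·ln C = 61.5818;  25.0000·k + 5·ln C = 11.6715.
Solving (det = 50.0000): k = 0.32244, ln C = 0.72211, so C = exp(0.72211) = 2.05878.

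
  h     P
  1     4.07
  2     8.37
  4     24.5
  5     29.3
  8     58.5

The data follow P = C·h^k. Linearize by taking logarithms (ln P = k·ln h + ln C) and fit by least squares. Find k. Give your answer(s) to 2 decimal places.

With ln Pᵢ as the transformed response and ln hᵢ as the regressor:
Σln h = 5.7683, Σ(ln h)² = 9.3166, Σln P = 14.1736, Σln h·ln P = 19.8043.
Equations: 9.3166·k + 5.7683·ln C = 19.8043;  5.7683·k + 5·ln C = 14.1736.
Slope k = (n·Σln h·ln P − Σln h·Σln P)/(n·Σ(ln h)² − (Σln h)²) = (5·19.8043 − 5.7683·14.1736)/13.3096 = 1.29709; ln C = (Σln P − k·Σln h)/n = 1.33831.

k = 1.30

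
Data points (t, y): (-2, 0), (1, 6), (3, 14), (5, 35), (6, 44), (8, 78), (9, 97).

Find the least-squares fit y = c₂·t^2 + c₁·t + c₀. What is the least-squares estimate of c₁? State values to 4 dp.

c₁ = 1.7802

The normal system XᵀX·[c₂, c₁, c₀]ᵀ = Xᵀy is [[12676, 1602, 220]; [1602, 220, 30]; [220, 30, 7]]·[c₂, c₁, c₀]ᵀ = [15440, 1984, 274]ᵀ.
Solving the 3×3 system (Gaussian elimination) gives c₂ = 158566/161553, c₁ = 95864/53851, c₀ = 107606/161553.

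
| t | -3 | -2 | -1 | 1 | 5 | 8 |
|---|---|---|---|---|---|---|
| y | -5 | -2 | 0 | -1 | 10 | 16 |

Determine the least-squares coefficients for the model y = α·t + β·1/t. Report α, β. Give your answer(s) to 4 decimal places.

XᵀX·[α, β]ᵀ = Xᵀy reads: 104·α + 6·β = 196;  6·α + (34801/14400)·β = 17/3.
Eliminating β: (34801/14400)·(row 1) − 6·(row 2) gives (387613/1800)·α = (34801/14400)·196 − 6·(17/3) = 1582849/3600, so α = 1582849/775226.
Then β = ((17/3) − 6·(1582849/775226))/(34801/14400) = -1056000/387613.

α = 2.0418, β = -2.7244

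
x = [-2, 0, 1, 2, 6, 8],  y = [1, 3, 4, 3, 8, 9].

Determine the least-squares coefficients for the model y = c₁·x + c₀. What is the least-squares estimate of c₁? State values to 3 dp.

c₁ = 0.811

Forming AᵀA = [[109, 15]; [15, 6]] and Aᵀy = [128, 28]ᵀ gives AᵀA·[c₁, c₀]ᵀ = Aᵀy.
det = 109·6 − 15² = 429.
c₁ = (128·6 − 15·28)/429 = 116/143; c₀ = (109·28 − 15·128)/429 = 1132/429.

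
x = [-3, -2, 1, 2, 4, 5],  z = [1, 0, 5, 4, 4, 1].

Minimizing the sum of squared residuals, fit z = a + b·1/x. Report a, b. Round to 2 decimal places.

The normal system MᵀM·[a, b]ᵀ = Mᵀz is [[6, 67/60]; [67/60, 6169/3600]]·[a, b]ᵀ = [15, 118/15]ᵀ.
det = 6·(6169/3600) − (67/60)² = 1301/144.
a = (15·(6169/3600) − (67/60)·(118/15))/(1301/144) = 60911/32525; b = (6·(118/15) − (67/60)·15)/(1301/144) = 21924/6505.

a = 1.87, b = 3.37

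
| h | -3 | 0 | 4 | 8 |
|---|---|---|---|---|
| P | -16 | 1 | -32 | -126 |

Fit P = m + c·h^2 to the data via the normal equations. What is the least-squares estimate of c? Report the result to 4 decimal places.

Setting ∂/∂m … = 0 gives: 4·m + 89·c = -173;  89·m + 4433·c = -8720.
(Σ1 = 4, Σh^2 = 89, Σh^2·h^2 = 4433, ΣP = -173, Σh^2·P = -8720.)
det = 4·4433 − 89² = 9811.
m = ((-173)·4433 − 89·(-8720))/9811 = 9171/9811; c = (4·(-8720) − 89·(-173))/9811 = -19483/9811.

c = -1.9858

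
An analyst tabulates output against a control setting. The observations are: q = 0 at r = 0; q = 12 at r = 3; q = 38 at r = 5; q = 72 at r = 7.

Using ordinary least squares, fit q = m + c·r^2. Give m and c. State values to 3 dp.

Sums needed: Σ1 = 4, Σr^2 = 83, Σr^2·r^2 = 3107.
And Σq = 122, Σr^2·q = 4586.
So AᵀA·[m, c]ᵀ = Aᵀq: [[4, 83]; [83, 3107]]·[m, c]ᵀ = [122, 4586]ᵀ.
Δ = 4·3107 − 83² = 5539.
m = (122·3107 − 83·4586)/5539 = -1584/5539; c = (4·4586 − 83·122)/5539 = 8218/5539.

m = -0.286, c = 1.484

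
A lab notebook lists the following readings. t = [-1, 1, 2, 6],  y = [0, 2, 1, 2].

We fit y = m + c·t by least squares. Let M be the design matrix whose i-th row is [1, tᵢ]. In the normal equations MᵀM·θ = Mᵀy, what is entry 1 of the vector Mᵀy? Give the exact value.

Entry 1 ↔ basis 1, so (Mᵀy)_{1} = Σᵢ yᵢ = (1)·(0) + (1)·(2) + (1)·(1) + (1)·(2) = 5.

5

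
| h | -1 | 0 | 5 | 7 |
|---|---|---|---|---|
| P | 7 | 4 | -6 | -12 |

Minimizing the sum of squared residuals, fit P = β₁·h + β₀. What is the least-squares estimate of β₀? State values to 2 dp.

The normal system XᵀX·[β₁, β₀]ᵀ = XᵀP is [[75, 11]; [11, 4]]·[β₁, β₀]ᵀ = [-121, -7]ᵀ.
Determinant 75·4 − 11² = 179.
β₁ = ((-121)·4 − 11·(-7))/179 = -407/179; β₀ = (75·(-7) − 11·(-121))/179 = 806/179.

β₀ = 4.50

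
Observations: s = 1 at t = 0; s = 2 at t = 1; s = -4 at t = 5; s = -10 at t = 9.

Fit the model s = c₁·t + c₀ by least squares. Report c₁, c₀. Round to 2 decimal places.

c₁ = -1.32, c₀ = 2.18

Forming XᵀX = [[107, 15]; [15, 4]] and Xᵀs = [-108, -11]ᵀ gives XᵀX·[c₁, c₀]ᵀ = Xᵀs.
Eliminating c₀: 4·(row 1) − 15·(row 2) gives 203·c₁ = 4·(-108) − 15·(-11) = -267, so c₁ = -267/203.
Then c₀ = ((-11) − 15·(-267/203))/4 = 443/203.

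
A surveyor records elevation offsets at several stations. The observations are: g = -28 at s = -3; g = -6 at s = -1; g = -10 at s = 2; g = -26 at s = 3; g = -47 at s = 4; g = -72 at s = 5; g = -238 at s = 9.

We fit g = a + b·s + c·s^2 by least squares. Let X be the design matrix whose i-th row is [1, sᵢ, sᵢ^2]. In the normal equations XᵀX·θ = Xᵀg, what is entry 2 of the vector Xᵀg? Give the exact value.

Entry 2 ↔ basis s, so (Xᵀg)_{2} = Σᵢ (s)·gᵢ = (-3)·(-28) + (-1)·(-6) + (2)·(-10) + (3)·(-26) + (4)·(-47) + (5)·(-72) + (9)·(-238) = -2698.

-2698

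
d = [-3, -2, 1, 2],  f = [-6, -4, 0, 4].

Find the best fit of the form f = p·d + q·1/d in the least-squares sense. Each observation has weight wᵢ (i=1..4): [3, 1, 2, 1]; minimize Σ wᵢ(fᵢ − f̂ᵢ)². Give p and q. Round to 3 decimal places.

Setting ∂/∂p … = 0 gives: 37·p + 7·q = 70;  7·p + (17/6)·q = 10.
Eliminating q: (17/6)·(row 1) − 7·(row 2) gives (335/6)·p = (17/6)·70 − 7·10 = 385/3, so p = 154/67.
Then q = (10 − 7·(154/67))/(17/6) = -144/67.

p = 2.299, q = -2.149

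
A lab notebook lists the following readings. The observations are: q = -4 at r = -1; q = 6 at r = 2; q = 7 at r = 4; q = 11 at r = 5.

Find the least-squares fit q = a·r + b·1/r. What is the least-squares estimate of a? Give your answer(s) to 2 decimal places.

Sums needed: Σr·r = 46, Σr·1/r = 4, Σ1/r·1/r = 541/400.
And Σr·q = 99, Σ1/r·q = 219/20.
det = 46·(541/400) − 4² = 9243/200.
a = (99·(541/400) − 4·(219/20))/(9243/200) = 12013/6162; b = (46·(219/20) − 4·99)/(9243/200) = 7180/3081.

a = 1.95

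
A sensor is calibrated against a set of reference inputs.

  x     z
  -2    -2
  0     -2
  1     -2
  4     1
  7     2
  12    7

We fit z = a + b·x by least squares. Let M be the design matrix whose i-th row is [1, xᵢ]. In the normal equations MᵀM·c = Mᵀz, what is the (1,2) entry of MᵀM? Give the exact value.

Row 1 ↔ basis 1, column 2 ↔ basis x, so (MᵀM)_{1,2} = Σᵢ x = (1)·(-2) + (1)·(0) + (1)·(1) + (1)·(4) + (1)·(7) + (1)·(12) = 22.

22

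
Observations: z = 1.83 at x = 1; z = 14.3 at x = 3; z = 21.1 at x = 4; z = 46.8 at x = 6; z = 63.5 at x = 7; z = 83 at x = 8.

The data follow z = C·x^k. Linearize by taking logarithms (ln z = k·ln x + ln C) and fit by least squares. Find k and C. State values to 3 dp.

k = 1.820, C = 1.829

Taking logs, ln z = k·ln x + ln C, so regress ln z on ln x.
Σln x = 8.3020, Σ(ln x)² = 14.4498, Σln z = 18.7296, Σln x·ln z = 31.3070.
Normal system: [[14.4498, 8.3020]; [8.3020, 6]]·[k, ln C]ᵀ = [31.3070, 18.7296]ᵀ.
Solving (det = 17.7753): k = 1.81983, ln C = 0.60355, so C = exp(0.60355) = 1.82861.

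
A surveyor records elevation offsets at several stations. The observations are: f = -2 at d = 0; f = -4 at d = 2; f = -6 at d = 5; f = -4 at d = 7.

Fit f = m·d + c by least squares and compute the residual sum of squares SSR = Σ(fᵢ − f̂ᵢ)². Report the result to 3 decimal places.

From the data, Σd·d = 78, Σd = 14, Σ1 = 4.
Right-hand side: Σd·f = -66, Σf = -16.
Normal equations: [[78, 14]; [14, 4]]·[m, c]ᵀ = [-66, -16]ᵀ.
Eliminating c: 4·(row 1) − 14·(row 2) gives 116·m = 4·(-66) − 14·(-16) = -40, so m = -10/29.
Then c = ((-16) − 14·(-10/29))/4 = -81/29.
Residuals: 23/29, -15/29, -43/29, 35/29; SSR = 132/29.

SSR = 4.552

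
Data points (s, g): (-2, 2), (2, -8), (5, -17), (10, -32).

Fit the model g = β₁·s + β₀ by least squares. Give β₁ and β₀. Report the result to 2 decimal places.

β₁ = -2.85, β₀ = -3.06

Forming XᵀX = [[133, 15]; [15, 4]] and Xᵀg = [-425, -55]ᵀ gives XᵀX·[β₁, β₀]ᵀ = Xᵀg.
Δ = 133·4 − 15² = 307.
β₁ = ((-425)·4 − 15·(-55))/307 = -875/307; β₀ = (133·(-55) − 15·(-425))/307 = -940/307.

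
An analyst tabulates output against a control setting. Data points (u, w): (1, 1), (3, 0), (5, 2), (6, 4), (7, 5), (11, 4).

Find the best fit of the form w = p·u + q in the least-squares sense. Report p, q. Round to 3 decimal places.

p = 0.437, q = 0.263

With design matrix M, MᵀM = [[241, 33]; [33, 6]] and Mᵀw = [114, 16]ᵀ.
Eliminating q: 6·(row 1) − 33·(row 2) gives 357·p = 6·114 − 33·16 = 156, so p = 52/119.
Then q = (16 − 33·(52/119))/6 = 94/357.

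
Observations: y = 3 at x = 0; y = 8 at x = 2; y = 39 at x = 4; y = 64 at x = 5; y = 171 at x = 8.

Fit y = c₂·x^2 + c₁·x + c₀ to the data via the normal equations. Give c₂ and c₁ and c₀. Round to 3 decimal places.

From the data, Σx^2·x^2 = 4993, Σx^2·x = 709, Σx^2 = 109, Σx·x = 109, Σx = 19, Σ1 = 5.
Right-hand side: Σx^2·y = 13200, Σx·y = 1860, Σy = 285.
Solving the 3×3 system (Gaussian elimination) gives c₂ = 23385/7826, c₁ = -22095/7826, c₀ = 10125/3913.

c₂ = 2.988, c₁ = -2.823, c₀ = 2.588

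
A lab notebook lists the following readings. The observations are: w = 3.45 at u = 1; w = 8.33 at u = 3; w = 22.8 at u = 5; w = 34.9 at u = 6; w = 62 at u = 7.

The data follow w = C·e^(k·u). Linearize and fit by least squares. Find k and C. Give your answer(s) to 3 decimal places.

Taking logs, ln w = k·u + ln C, so regress ln w on u.
AᵀA = [[120.0000, 22.0000]; [22.0000, 5]], rhs = [73.4366, 14.1646]ᵀ  (here Σu = 22.0000, Σ(u)² = 120.0000, Σln w = 14.1646, Σu·ln w = 73.4366).
Slope k = (n·Σu·ln w − Σu·Σln w)/(n·Σ(u)² − (Σu)²) = (5·73.4366 − 22.0000·14.1646)/116.0000 = 0.47898; ln C = (Σln w − k·Σu)/n = 0.72542, so C = exp(0.72542) = 2.06559.

k = 0.479, C = 2.066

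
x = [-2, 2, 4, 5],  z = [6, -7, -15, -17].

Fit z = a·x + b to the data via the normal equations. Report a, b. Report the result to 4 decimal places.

a = -3.3652, b = -0.6783

From the data, Σx·x = 49, Σx = 9, Σ1 = 4.
Moment sums: Σx·z = -171, Σz = -33.
AᵀA·[a, b]ᵀ = Aᵀz becomes [[49, 9]; [9, 4]]·[a, b]ᵀ = [-171, -33]ᵀ.
Determinant 49·4 − 9² = 115.
a = ((-171)·4 − 9·(-33))/115 = -387/115; b = (49·(-33) − 9·(-171))/115 = -78/115.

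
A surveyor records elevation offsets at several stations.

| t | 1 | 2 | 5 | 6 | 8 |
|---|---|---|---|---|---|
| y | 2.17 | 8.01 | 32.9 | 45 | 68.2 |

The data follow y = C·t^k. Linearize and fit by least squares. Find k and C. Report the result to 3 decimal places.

With ln yᵢ as the transformed response and ln tᵢ as the regressor:
Sums: Σln t = 6.1738, Σ(ln t)² = 10.6052, Σln y = 14.3780, Σln t·ln y = 22.6657.
Normal system: [[10.6052, 6.1738]; [6.1738, 5]]·[k, ln C]ᵀ = [22.6657, 14.3780]ᵀ.
Δ = 10.6052·5 − (6.1738)² = 14.9105; k = (22.6657·5 − 6.1738·14.3780)/14.9105 = 1.64729, ln C = (10.6052·14.3780 − 6.1738·22.6657)/14.9105 = 0.84160, so C = exp(0.84160) = 2.32008.

k = 1.647, C = 2.320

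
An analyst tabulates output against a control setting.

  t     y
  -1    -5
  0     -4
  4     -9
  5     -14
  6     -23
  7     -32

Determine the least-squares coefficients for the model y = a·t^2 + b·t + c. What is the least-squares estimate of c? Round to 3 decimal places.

Entries of XᵀX: Σt^2·t^2 = 4579, Σt^2·t = 747, Σt^2 = 127, Σt·t = 127, Σt = 21, Σ1 = 6.
Moment sums: Σt^2·y = -2895, Σt·y = -463, Σy = -87.
XᵀX·[a, b, c]ᵀ = Xᵀy becomes [[4579, 747, 127]; [747, 127, 21]; [127, 21, 6]]·[a, b, c]ᵀ = [-2895, -463, -87]ᵀ.
Solving the 3×3 system (Gaussian elimination) gives a = -789/905, b = 356/181, c = -2652/905.

c = -2.930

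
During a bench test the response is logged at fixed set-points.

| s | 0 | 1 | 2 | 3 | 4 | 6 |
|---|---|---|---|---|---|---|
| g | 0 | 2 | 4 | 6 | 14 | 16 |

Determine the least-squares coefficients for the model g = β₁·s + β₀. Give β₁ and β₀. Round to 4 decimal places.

Normal-equation sums: Σs·s = 66, Σs = 16, Σ1 = 6.
Moment sums: Σs·g = 180, Σg = 42.
MᵀM·[β₁, β₀]ᵀ = Mᵀg becomes [[66, 16]; [16, 6]]·[β₁, β₀]ᵀ = [180, 42]ᵀ.
Eliminating β₀: 6·(row 1) − 16·(row 2) gives 140·β₁ = 6·180 − 16·42 = 408, so β₁ = 102/35.
Then β₀ = (42 − 16·(102/35))/6 = -27/35.

β₁ = 2.9143, β₀ = -0.7714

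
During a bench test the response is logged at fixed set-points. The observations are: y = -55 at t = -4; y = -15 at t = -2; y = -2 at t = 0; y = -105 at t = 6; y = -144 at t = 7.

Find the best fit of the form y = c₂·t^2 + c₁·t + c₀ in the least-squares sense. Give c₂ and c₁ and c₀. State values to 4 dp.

MᵀM·[c₂, c₁, c₀]ᵀ = Mᵀy reads: 3969·c₂ + 487·c₁ + 105·c₀ = -11776;  487·c₂ + 105·c₁ + 7·c₀ = -1388;  105·c₂ + 7·c₁ + 5·c₀ = -321.
(Σt^2·t^2 = 3969, Σt^2·t = 487, Σt^2 = 105, Σt·t = 105, Σt = 7, Σ1 = 5, Σt^2·y = -11776, Σt·y = -1388, Σy = -321.)
Row-reducing yields c₂ = -2945/962, c₁ = 35131/32708, c₀ = -46307/32708.

c₂ = -3.0613, c₁ = 1.0741, c₀ = -1.4158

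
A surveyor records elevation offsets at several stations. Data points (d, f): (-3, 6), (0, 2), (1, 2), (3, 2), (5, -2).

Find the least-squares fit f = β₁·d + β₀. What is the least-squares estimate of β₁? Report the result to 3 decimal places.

Compute the Gram sums: Σd·d = 44, Σd = 6, Σ1 = 5.
Moment sums: Σd·f = -20, Σf = 10.
Normal equations: [[44, 6]; [6, 5]]·[β₁, β₀]ᵀ = [-20, 10]ᵀ.
Δ = 44·5 − 6² = 184.
β₁ = ((-20)·5 − 6·10)/184 = -20/23; β₀ = (44·10 − 6·(-20))/184 = 70/23.

β₁ = -0.870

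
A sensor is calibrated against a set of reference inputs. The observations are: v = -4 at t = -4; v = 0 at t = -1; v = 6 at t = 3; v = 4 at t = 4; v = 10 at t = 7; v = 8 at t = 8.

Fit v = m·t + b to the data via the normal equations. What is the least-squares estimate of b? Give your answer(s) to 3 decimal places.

XᵀX·[m, b]ᵀ = Xᵀv reads: 155·m + 17·b = 184;  17·m + 6·b = 24.
det = 155·6 − 17² = 641.
m = (184·6 − 17·24)/641 = 696/641; b = (155·24 − 17·184)/641 = 592/641.

b = 0.924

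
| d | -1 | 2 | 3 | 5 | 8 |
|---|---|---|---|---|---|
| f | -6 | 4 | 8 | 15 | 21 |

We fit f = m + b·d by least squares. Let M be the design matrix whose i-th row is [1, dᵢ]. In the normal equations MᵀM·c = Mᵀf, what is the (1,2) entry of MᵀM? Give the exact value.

17

Row 1 ↔ basis 1, column 2 ↔ basis d, so (MᵀM)_{1,2} = Σᵢ d = (1)·(-1) + (1)·(2) + (1)·(3) + (1)·(5) + (1)·(8) = 17.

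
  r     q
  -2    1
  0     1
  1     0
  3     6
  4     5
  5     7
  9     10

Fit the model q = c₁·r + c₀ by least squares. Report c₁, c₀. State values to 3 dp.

c₁ = 0.955, c₀ = 1.558

Forming XᵀX = [[136, 20]; [20, 7]] and Xᵀq = [161, 30]ᵀ gives XᵀX·[c₁, c₀]ᵀ = Xᵀq.
Determinant 136·7 − 20² = 552.
c₁ = (161·7 − 20·30)/552 = 527/552; c₀ = (136·30 − 20·161)/552 = 215/138.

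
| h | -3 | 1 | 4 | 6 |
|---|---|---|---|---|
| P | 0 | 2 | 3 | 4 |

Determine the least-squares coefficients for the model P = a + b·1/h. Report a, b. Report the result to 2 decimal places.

a = 1.96, b = 1.08

Compute the Gram sums: Σ1 = 4, Σ1/h = 13/12, Σ1/h·1/h = 173/144.
Right-hand side: ΣP = 9, Σ1/h·P = 41/12.
AᵀA·[a, b]ᵀ = AᵀP becomes [[4, 13/12]; [13/12, 173/144]]·[a, b]ᵀ = [9, 41/12]ᵀ.
det = 4·(173/144) − (13/12)² = 523/144.
a = (9·(173/144) − (13/12)·(41/12))/(523/144) = 1024/523; b = (4·(41/12) − (13/12)·9)/(523/144) = 564/523.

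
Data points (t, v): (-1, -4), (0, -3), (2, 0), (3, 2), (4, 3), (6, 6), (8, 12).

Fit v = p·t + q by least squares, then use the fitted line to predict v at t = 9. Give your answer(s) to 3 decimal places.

v̂ = 12.268

Setting ∂/∂p … = 0 gives: 130·p + 22·q = 154;  22·p + 7·q = 16.
(Σt·t = 130, Σt = 22, Σ1 = 7, Σt·v = 154, Σv = 16.)
Δ = 130·7 − 22² = 426.
p = (154·7 − 22·16)/426 = 121/71; q = (130·16 − 22·154)/426 = -218/71.
At t = 9: v̂ = (121/71)·(9) + (-218/71)·(1) = 871/71.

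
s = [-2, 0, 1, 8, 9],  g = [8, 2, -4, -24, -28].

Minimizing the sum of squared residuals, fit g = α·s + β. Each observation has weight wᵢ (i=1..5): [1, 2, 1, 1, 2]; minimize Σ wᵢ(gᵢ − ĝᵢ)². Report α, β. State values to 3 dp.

α = -3.238, β = 1.278

AᵀWA·[α, β]ᵀ = AᵀWg reads: 231·α + 25·β = -716;  25·α + 7·β = -72.
(Σwᵢ·s·s = 231, Σwᵢ·s = 25, Σwᵢ·1 = 7, Σwᵢ·s·g = -716, Σwᵢ·g = -72.)
Δ = 231·7 − 25² = 992.
α = ((-716)·7 − 25·(-72))/992 = -803/248; β = (231·(-72) − 25·(-716))/992 = 317/248.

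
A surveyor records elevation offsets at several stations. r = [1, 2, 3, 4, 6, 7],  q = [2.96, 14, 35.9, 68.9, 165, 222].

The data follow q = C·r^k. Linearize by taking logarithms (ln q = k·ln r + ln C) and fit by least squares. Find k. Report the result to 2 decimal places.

Taking logs, ln q = k·ln r + ln C, so regress ln q on ln r.
Σln r = 6.9157, Σ(ln r)² = 10.6062, Σln q = 22.0463, Σln r·ln q = 31.2926.
Equations: 10.6062·k + 6.9157·ln C = 31.2926;  6.9157·k + 6·ln C = 22.0463.
Solving (det = 15.8099): k = 2.23212, ln C = 1.10159.

k = 2.23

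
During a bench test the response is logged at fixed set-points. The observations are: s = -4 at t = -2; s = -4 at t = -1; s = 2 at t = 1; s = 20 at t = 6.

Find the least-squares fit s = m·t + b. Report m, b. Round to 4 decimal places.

With design matrix X, XᵀX = [[42, 4]; [4, 4]] and Xᵀs = [134, 14]ᵀ.
Eliminating b: 4·(row 1) − 4·(row 2) gives 152·m = 4·134 − 4·14 = 480, so m = 60/19.
Then b = (14 − 4·(60/19))/4 = 13/38.

m = 3.1579, b = 0.3421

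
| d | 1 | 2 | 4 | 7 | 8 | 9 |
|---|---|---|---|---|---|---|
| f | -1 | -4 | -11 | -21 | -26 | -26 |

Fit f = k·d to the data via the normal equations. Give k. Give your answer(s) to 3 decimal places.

Compute the Gram sums: Σd·d = 215.
And Σd·f = -642.
k = (-642)/215 = -2.98605.

k = -2.986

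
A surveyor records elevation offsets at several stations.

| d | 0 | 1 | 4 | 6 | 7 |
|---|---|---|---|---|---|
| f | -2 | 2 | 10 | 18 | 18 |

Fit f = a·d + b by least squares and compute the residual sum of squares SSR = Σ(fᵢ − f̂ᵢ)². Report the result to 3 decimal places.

SSR = 5.161

Compute the Gram sums: Σd·d = 102, Σd = 18, Σ1 = 5.
For Aᵀf: Σd·f = 276, Σf = 46.
AᵀA·[a, b]ᵀ = Aᵀf becomes [[102, 18]; [18, 5]]·[a, b]ᵀ = [276, 46]ᵀ.
Determinant 102·5 − 18² = 186.
a = (276·5 − 18·46)/186 = 92/31; b = (102·46 − 18·276)/186 = -46/31.
Residuals: -16/31, 16/31, -12/31, 52/31, -40/31; SSR = 160/31.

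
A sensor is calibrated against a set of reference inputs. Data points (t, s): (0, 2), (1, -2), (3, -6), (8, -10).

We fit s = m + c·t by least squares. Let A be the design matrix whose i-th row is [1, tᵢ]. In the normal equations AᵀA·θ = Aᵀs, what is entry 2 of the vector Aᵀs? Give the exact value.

-100

Entry 2 ↔ basis t, so (Aᵀs)_{2} = Σᵢ (t)·sᵢ = (0)·(2) + (1)·(-2) + (3)·(-6) + (8)·(-10) = -100.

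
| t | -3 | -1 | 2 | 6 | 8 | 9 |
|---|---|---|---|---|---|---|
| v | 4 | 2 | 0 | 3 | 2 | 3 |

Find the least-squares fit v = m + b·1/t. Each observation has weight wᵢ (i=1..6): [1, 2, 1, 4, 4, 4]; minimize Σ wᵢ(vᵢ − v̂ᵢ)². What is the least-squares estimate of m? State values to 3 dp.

Setting ∂/∂m … = 0 gives: 16·m + (-2/9)·b = 40;  (-2/9)·m + (3349/1296)·b = -1.
Determinant 16·(3349/1296) − (-2/9)² = 1115/27.
m = (40·(3349/1296) − (-2/9)·(-1))/(1115/27) = 16709/6690; b = (16·(-1) − (-2/9)·40)/(1115/27) = -192/1115.

m = 2.498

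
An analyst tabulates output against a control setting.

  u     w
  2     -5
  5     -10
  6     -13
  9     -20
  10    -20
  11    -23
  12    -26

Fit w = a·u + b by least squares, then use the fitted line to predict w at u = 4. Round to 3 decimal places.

ŵ = -8.707

Normal-equation sums: Σu·u = 511, Σu = 55, Σ1 = 7.
For Aᵀw: Σu·w = -1083, Σw = -117.
AᵀA·[a, b]ᵀ = Aᵀw becomes [[511, 55]; [55, 7]]·[a, b]ᵀ = [-1083, -117]ᵀ.
det = 511·7 − 55² = 552.
a = ((-1083)·7 − 55·(-117))/552 = -191/92; b = (511·(-117) − 55·(-1083))/552 = -37/92.
At u = 4: ŵ = (-191/92)·(4) + (-37/92)·(1) = -801/92.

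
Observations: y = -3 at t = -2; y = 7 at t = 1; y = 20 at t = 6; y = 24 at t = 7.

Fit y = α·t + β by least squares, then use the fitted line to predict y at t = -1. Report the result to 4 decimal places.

ŷ = 0.3704

With design matrix M, MᵀM = [[90, 12]; [12, 4]] and Mᵀy = [301, 48]ᵀ.
det = 90·4 − 12² = 216.
α = (301·4 − 12·48)/216 = 157/54; β = (90·48 − 12·301)/216 = 59/18.
At t = -1: ŷ = (157/54)·(-1) + (59/18)·(1) = 10/27.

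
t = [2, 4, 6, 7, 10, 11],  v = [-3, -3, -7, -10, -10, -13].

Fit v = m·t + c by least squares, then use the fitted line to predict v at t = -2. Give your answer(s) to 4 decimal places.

Compute the Gram sums: Σt·t = 326, Σt = 40, Σ1 = 6.
Moment sums: Σt·v = -373, Σv = -46.
So XᵀX·[m, c]ᵀ = Xᵀv: [[326, 40]; [40, 6]]·[m, c]ᵀ = [-373, -46]ᵀ.
Δ = 326·6 − 40² = 356.
m = ((-373)·6 − 40·(-46))/356 = -199/178; c = (326·(-46) − 40·(-373))/356 = -19/89.
At t = -2: v̂ = (-199/178)·(-2) + (-19/89)·(1) = 180/89.

v̂ = 2.0225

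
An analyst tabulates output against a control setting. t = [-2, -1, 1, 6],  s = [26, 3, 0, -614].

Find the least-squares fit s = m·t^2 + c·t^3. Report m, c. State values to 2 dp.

Sums needed: Σt^2·t^2 = 1314, Σt^2·t^3 = 7744, Σt^3·t^3 = 46722.
For Aᵀs: Σt^2·s = -21997, Σt^3·s = -132835.
Δ = 1314·46722 − 7744² = 1423172.
m = ((-21997)·46722 − 7744·(-132835))/1423172 = 465203/711586; c = (1314·(-132835) − 7744·(-21997))/1423172 = -2100211/711586.

m = 0.65, c = -2.95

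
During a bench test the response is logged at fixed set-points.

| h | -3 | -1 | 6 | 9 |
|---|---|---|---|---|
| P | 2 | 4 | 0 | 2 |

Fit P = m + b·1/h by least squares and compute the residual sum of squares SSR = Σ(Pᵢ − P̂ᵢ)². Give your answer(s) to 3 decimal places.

Entries of MᵀM: Σ1 = 4, Σ1/h = -19/18, Σ1/h·1/h = 373/324.
For MᵀP: ΣP = 8, Σ1/h·P = -40/9.
det = 4·(373/324) − (-19/18)² = 377/108.
m = (8·(373/324) − (-19/18)·(-40/9))/(377/108) = 488/377; b = (4·(-40/9) − (-19/18)·8)/(377/108) = -1008/377.
Residuals: -70/377, 12/377, -320/377, 378/377; SSR = 664/377.

SSR = 1.761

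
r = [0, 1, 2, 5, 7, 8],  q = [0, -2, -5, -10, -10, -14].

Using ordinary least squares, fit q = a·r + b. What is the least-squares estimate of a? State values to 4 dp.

The normal system AᵀA·[a, b]ᵀ = Aᵀq is [[143, 23]; [23, 6]]·[a, b]ᵀ = [-244, -41]ᵀ.
Δ = 143·6 − 23² = 329.
a = ((-244)·6 − 23·(-41))/329 = -521/329; b = (143·(-41) − 23·(-244))/329 = -251/329.

a = -1.5836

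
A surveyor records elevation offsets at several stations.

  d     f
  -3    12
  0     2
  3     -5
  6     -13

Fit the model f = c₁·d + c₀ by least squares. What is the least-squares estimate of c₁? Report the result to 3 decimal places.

c₁ = -2.733

With design matrix A, AᵀA = [[54, 6]; [6, 4]] and Aᵀf = [-129, -4]ᵀ.
Determinant 54·4 − 6² = 180.
c₁ = ((-129)·4 − 6·(-4))/180 = -41/15; c₀ = (54·(-4) − 6·(-129))/180 = 31/10.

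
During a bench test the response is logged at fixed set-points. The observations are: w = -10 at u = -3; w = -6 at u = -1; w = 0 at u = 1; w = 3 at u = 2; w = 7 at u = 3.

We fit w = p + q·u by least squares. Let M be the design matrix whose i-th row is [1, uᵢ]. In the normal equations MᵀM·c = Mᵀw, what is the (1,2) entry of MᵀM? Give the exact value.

2

Row 1 ↔ basis 1, column 2 ↔ basis u, so (MᵀM)_{1,2} = Σᵢ u = (1)·(-3) + (1)·(-1) + (1)·(1) + (1)·(2) + (1)·(3) = 2.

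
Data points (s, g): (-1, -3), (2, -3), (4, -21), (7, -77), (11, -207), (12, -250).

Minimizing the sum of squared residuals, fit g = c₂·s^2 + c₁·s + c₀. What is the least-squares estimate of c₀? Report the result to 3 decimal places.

c₀ = 0.833

Sums needed: Σs^2·s^2 = 38051, Σs^2·s = 3473, Σs^2 = 335, Σs·s = 335, Σs = 35, Σ1 = 6.
For Aᵀg: Σs^2·g = -65171, Σs·g = -5903, Σg = -561.
AᵀA·[c₂, c₁, c₀]ᵀ = Aᵀg becomes [[38051, 3473, 335]; [3473, 335, 35]; [335, 35, 6]]·[c₂, c₁, c₀]ᵀ = [-65171, -5903, -561]ᵀ.
Row-reducing yields c₂ = -433221/224356, c₁ = 518385/224356, c₀ = 93487/112178.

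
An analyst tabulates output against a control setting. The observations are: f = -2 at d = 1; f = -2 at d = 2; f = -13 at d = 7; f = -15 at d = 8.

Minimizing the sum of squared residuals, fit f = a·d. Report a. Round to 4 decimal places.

From the data, Σd·d = 118.
Right-hand side: Σd·f = -217.
So AᵀA·[a]ᵀ = Aᵀf: [[118]]·[a]ᵀ = [-217]ᵀ.
a = (-217)/118 = -1.83898.

a = -1.8390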